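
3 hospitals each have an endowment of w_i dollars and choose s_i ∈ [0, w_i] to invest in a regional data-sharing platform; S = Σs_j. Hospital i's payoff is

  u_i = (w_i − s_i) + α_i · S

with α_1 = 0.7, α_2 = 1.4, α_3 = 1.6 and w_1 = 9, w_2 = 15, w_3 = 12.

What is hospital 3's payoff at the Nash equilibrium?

43.2

∂u_i/∂s_i = α_i − 1, so hospital i contributes w_i if α_i > 1, else 0.
α_i > 1 for i ∈ {2, 3}; NE contributions (0, 15, 12), S = 27.
u_3 = (12 − 12) + 1.6·27 = 43.2.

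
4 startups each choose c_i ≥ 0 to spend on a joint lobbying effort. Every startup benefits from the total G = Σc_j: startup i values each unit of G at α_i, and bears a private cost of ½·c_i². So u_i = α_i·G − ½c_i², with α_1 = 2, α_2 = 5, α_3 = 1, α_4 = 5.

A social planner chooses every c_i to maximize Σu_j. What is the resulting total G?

Planner FOC: ∂(Σu_j)/∂c_i = (Σα_j) − c_i = 0, so c_i^SO = Σα_j = 13 for every i; G^SO = 52.

52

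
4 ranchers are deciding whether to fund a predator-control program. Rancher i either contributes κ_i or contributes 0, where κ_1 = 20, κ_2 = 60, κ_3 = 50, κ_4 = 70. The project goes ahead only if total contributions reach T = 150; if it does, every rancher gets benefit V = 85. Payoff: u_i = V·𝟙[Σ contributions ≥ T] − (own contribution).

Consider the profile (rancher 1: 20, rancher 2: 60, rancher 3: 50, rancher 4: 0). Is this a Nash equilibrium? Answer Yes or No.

No

Total = 130 < 150: not provided.
Rancher 1 (pledges 20, payoff -20): dropping to 0 → total 110, payoff 0. Profitable deviation.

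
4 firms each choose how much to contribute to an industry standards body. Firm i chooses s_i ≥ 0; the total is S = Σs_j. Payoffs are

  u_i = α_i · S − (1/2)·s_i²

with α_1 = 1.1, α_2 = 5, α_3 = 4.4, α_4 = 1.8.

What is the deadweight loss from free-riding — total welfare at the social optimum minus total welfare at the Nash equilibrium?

175.695

Firm i's FOC: ∂u_i/∂s_i = α_i − s_i = 0, so s_i* = α_i.
NE contributions = (1.1, 5, 4.4, 1.8); S = 12.3.
W^NE = (Σα)·S − ½Σα_i² = 12.3² − ½·48.81 = 126.885.
Planner sets s_i = Σα_j = 12.3 for every i, so S^SO = 4·12.3 = 49.2.
W^SO = (Σα)·S^SO − ½·4·(Σα)² = (4/2)·12.3² = 302.58.
Deadweight loss = W^SO − W^NE = 175.695.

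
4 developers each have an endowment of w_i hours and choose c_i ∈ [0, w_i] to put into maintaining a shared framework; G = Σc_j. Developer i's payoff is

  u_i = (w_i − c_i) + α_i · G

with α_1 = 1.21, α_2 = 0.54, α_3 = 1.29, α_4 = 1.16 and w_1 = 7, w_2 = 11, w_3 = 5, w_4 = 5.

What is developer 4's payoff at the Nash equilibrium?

∂u_i/∂c_i = α_i − 1, so developer i contributes w_i if α_i > 1, else 0.
α_i > 1 for i ∈ {1, 3, 4}; NE contributions (7, 0, 5, 5), G = 17.
u_4 = (5 − 5) + 1.16·17 = 19.72.

19.72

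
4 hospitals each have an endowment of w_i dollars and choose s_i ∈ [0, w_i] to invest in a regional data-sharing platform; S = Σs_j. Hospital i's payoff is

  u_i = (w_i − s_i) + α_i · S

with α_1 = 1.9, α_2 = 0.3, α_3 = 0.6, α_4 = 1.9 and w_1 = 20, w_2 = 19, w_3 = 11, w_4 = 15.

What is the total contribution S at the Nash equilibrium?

35

∂u_i/∂s_i = α_i − 1, so hospital i contributes w_i if α_i > 1, else 0.
α_i > 1 for i ∈ {1, 4}; NE contributions (20, 0, 0, 15), S = 35.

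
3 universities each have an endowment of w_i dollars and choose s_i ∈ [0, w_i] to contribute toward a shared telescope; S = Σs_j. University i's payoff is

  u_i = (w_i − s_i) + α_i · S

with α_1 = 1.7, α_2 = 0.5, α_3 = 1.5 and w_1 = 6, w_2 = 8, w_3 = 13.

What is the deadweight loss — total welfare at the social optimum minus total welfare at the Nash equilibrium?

∂u_i/∂s_i = α_i − 1, so university i contributes w_i if α_i > 1, else 0.
α_i > 1 for i ∈ {1, 3}; NE contributions (6, 0, 13), S = 19.
W^NE = Σw_i − S^NE + (Σα_i)·S^NE = 27 + 2.7·19 = 78.3.
Planner: ∂(Σu_j)/∂s_i = Σα_j − 1 = 2.7 > 0, so everyone contributes w_i; S^SO = 27, W^SO = 27 + 2.7·27 = 99.9.
Deadweight loss = 21.6.

21.6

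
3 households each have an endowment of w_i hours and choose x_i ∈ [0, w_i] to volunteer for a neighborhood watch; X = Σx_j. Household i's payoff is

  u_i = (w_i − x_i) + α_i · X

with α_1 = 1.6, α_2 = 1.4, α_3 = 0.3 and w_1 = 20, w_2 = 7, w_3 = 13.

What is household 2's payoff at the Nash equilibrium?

37.8

∂u_i/∂x_i = α_i − 1, so household i contributes w_i if α_i > 1, else 0.
α_i > 1 for i ∈ {1, 2}; NE contributions (20, 7, 0), X = 27.
u_2 = (7 − 7) + 1.4·27 = 37.8.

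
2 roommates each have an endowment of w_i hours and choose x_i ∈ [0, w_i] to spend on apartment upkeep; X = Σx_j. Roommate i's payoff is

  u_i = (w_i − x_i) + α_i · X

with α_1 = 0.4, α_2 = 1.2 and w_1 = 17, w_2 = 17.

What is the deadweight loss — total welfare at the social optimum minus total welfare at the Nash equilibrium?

∂u_i/∂x_i = α_i − 1, so roommate i contributes w_i if α_i > 1, else 0.
α_i > 1 for i ∈ {2}; NE contributions (0, 17), X = 17.
W^NE = Σw_i − X^NE + (Σα_i)·X^NE = 34 + 0.6·17 = 44.2.
Planner: ∂(Σu_j)/∂x_i = Σα_j − 1 = 0.6 > 0, so everyone contributes w_i; X^SO = 34, W^SO = 34 + 0.6·34 = 54.4.
Deadweight loss = 10.2.

10.2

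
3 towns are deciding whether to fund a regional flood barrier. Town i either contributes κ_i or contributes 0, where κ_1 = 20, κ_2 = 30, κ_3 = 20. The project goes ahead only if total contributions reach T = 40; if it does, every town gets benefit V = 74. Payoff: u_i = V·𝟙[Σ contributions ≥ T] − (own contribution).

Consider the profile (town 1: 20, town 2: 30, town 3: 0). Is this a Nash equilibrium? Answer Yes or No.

Total = 50 ≥ 40: provided.
Town 1 (pledges 20, payoff 54): dropping to 0 → total 30, payoff 0. No gain.
Town 2 (pledges 30, payoff 44): dropping to 0 → total 20, payoff 0. No gain.
Town 3 (pledges 0, payoff 74): pledging 20 → total 70, payoff 54. No gain.

Yes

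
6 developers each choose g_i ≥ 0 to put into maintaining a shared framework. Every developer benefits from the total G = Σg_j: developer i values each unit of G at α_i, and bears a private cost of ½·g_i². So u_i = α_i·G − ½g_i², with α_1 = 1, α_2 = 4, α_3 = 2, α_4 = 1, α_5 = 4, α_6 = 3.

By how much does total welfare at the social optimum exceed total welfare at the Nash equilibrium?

473.5

Developer i's FOC: ∂u_i/∂g_i = α_i − g_i = 0, so g_i* = α_i.
NE contributions = (1, 4, 2, 1, 4, 3); G = 15.
W^NE = (Σα)·G − ½Σα_i² = 15² − ½·47 = 201.5.
Planner sets g_i = Σα_j = 15 for every i, so G^SO = 6·15 = 90.
W^SO = (Σα)·G^SO − ½·6·(Σα)² = (6/2)·15² = 675.
Deadweight loss = W^SO − W^NE = 473.5.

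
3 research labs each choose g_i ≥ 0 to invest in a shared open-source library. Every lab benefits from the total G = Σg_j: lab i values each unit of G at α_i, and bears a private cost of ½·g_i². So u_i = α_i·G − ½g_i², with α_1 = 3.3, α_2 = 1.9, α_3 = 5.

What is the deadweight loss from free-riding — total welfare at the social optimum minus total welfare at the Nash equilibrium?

71.77

Lab i's FOC: ∂u_i/∂g_i = α_i − g_i = 0, so g_i* = α_i.
NE contributions = (3.3, 1.9, 5); G = 10.2.
W^NE = (Σα)·G − ½Σα_i² = 10.2² − ½·39.5 = 84.29.
Planner sets g_i = Σα_j = 10.2 for every i, so G^SO = 3·10.2 = 30.6.
W^SO = (Σα)·G^SO − ½·3·(Σα)² = (3/2)·10.2² = 156.06.
Deadweight loss = W^SO − W^NE = 71.77.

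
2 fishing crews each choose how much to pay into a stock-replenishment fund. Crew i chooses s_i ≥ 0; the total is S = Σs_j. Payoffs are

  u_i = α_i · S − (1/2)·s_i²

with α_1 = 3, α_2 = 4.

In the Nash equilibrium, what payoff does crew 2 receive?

Crew i's FOC: ∂u_i/∂s_i = α_i − s_i = 0, so s_i* = α_i.
NE contributions = (3, 4); S = 7.
u_2 = α_2·S − ½·(s_2)² = 4·7 − ½·4² = 20.

20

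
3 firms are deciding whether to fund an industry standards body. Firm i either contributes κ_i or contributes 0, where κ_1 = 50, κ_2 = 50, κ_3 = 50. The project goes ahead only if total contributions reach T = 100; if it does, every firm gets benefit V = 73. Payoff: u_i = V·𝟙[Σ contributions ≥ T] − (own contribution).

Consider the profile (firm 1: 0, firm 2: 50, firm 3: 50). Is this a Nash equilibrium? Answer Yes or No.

Yes

Total = 100 ≥ 100: provided.
Firm 1 (pledges 0, payoff 73): pledging 50 → total 150, payoff 23. No gain.
Firm 2 (pledges 50, payoff 23): dropping to 0 → total 50, payoff 0. No gain.
Firm 3 (pledges 50, payoff 23): dropping to 0 → total 50, payoff 0. No gain.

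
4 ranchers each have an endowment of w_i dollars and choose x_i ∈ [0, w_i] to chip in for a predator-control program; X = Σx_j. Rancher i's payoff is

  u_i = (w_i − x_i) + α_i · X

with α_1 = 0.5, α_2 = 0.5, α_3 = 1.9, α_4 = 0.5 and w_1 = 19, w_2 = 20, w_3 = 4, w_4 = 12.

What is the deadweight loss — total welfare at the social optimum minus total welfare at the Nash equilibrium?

122.4

∂u_i/∂x_i = α_i − 1, so rancher i contributes w_i if α_i > 1, else 0.
α_i > 1 for i ∈ {3}; NE contributions (0, 0, 4, 0), X = 4.
W^NE = Σw_i − X^NE + (Σα_i)·X^NE = 55 + 2.4·4 = 64.6.
Planner: ∂(Σu_j)/∂x_i = Σα_j − 1 = 2.4 > 0, so everyone contributes w_i; X^SO = 55, W^SO = 55 + 2.4·55 = 187.
Deadweight loss = 122.4.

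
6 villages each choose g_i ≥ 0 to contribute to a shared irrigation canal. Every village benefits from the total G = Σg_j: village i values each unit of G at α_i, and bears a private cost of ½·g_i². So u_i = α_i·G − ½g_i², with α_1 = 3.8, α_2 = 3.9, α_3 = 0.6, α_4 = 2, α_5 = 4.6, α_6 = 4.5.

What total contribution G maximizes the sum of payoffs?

Planner FOC: ∂(Σu_j)/∂g_i = (Σα_j) − g_i = 0, so g_i^SO = Σα_j = 19.4 for every i; G^SO = 116.4.

116.4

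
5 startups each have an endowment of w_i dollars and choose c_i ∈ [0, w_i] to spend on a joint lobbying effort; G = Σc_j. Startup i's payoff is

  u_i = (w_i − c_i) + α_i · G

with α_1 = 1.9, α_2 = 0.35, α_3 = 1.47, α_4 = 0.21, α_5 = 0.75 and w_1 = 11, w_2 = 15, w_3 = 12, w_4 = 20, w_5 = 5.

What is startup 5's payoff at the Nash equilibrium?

∂u_i/∂c_i = α_i − 1, so startup i contributes w_i if α_i > 1, else 0.
α_i > 1 for i ∈ {1, 3}; NE contributions (11, 0, 12, 0, 0), G = 23.
u_5 = (5 − 0) + 0.75·23 = 22.25.

22.25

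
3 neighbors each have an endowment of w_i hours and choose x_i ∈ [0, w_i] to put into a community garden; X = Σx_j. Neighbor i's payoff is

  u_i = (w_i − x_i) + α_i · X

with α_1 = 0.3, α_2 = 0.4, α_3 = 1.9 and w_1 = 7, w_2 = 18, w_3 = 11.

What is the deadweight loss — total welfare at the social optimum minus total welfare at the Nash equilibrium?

∂u_i/∂x_i = α_i − 1, so neighbor i contributes w_i if α_i > 1, else 0.
α_i > 1 for i ∈ {3}; NE contributions (0, 0, 11), X = 11.
W^NE = Σw_i − X^NE + (Σα_i)·X^NE = 36 + 1.6·11 = 53.6.
Planner: ∂(Σu_j)/∂x_i = Σα_j − 1 = 1.6 > 0, so everyone contributes w_i; X^SO = 36, W^SO = 36 + 1.6·36 = 93.6.
Deadweight loss = 40.

40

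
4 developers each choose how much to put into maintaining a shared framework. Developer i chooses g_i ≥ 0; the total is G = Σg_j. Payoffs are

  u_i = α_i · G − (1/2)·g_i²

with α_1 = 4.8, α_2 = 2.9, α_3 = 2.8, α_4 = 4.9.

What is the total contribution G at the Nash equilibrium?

Developer i's FOC: ∂u_i/∂g_i = α_i − g_i = 0, so g_i* = α_i.
NE contributions = (4.8, 2.9, 2.8, 4.9); G = 15.4.

15.4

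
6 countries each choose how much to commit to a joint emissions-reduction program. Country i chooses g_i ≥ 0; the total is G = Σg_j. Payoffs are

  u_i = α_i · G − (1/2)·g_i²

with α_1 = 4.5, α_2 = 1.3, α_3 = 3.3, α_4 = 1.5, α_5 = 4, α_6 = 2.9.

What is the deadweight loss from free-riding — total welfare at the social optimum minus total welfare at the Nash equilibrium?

642.245

Country i's FOC: ∂u_i/∂g_i = α_i − g_i = 0, so g_i* = α_i.
NE contributions = (4.5, 1.3, 3.3, 1.5, 4, 2.9); G = 17.5.
W^NE = (Σα)·G − ½Σα_i² = 17.5² − ½·59.49 = 276.505.
Planner sets g_i = Σα_j = 17.5 for every i, so G^SO = 6·17.5 = 105.
W^SO = (Σα)·G^SO − ½·6·(Σα)² = (6/2)·17.5² = 918.75.
Deadweight loss = W^SO − W^NE = 642.245.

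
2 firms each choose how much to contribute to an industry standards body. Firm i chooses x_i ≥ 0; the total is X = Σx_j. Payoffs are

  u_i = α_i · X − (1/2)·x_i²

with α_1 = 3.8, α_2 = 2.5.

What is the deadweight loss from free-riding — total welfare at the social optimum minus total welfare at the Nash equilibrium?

10.345

Firm i's FOC: ∂u_i/∂x_i = α_i − x_i = 0, so x_i* = α_i.
NE contributions = (3.8, 2.5); X = 6.3.
W^NE = (Σα)·X − ½Σα_i² = 6.3² − ½·20.69 = 29.345.
Planner sets x_i = Σα_j = 6.3 for every i, so X^SO = 2·6.3 = 12.6.
W^SO = (Σα)·X^SO − ½·2·(Σα)² = (2/2)·6.3² = 39.69.
Deadweight loss = W^SO − W^NE = 10.345.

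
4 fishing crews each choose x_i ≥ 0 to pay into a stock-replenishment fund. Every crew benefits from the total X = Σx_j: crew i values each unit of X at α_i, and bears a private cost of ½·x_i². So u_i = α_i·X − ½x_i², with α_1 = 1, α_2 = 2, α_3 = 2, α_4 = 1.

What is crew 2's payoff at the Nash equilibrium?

Crew i's FOC: ∂u_i/∂x_i = α_i − x_i = 0, so x_i* = α_i.
NE contributions = (1, 2, 2, 1); X = 6.
u_2 = α_2·X − ½·(x_2)² = 2·6 − ½·2² = 10.

10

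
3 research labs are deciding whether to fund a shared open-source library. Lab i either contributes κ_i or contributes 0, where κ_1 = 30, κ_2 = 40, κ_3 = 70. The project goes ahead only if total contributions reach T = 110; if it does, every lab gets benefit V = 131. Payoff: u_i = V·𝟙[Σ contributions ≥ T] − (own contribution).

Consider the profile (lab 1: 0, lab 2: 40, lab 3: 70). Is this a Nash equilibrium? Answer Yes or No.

Yes

Total = 110 ≥ 110: provided.
Lab 1 (pledges 0, payoff 131): pledging 30 → total 140, payoff 101. No gain.
Lab 2 (pledges 40, payoff 91): dropping to 0 → total 70, payoff 0. No gain.
Lab 3 (pledges 70, payoff 61): dropping to 0 → total 40, payoff 0. No gain.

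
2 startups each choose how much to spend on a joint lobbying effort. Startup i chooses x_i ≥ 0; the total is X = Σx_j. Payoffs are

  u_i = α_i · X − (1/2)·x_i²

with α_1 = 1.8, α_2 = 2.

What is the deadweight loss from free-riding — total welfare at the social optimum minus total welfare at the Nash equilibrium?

3.62

Startup i's FOC: ∂u_i/∂x_i = α_i − x_i = 0, so x_i* = α_i.
NE contributions = (1.8, 2); X = 3.8.
W^NE = (Σα)·X − ½Σα_i² = 3.8² − ½·7.24 = 10.82.
Planner sets x_i = Σα_j = 3.8 for every i, so X^SO = 2·3.8 = 7.6.
W^SO = (Σα)·X^SO − ½·2·(Σα)² = (2/2)·3.8² = 14.44.
Deadweight loss = W^SO − W^NE = 3.62.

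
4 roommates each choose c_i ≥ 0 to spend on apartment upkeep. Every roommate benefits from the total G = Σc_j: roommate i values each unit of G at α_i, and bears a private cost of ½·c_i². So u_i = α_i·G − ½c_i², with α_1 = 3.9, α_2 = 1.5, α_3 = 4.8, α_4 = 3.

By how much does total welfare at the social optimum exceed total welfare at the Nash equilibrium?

198.99

Roommate i's FOC: ∂u_i/∂c_i = α_i − c_i = 0, so c_i* = α_i.
NE contributions = (3.9, 1.5, 4.8, 3); G = 13.2.
W^NE = (Σα)·G − ½Σα_i² = 13.2² − ½·49.5 = 149.49.
Planner sets c_i = Σα_j = 13.2 for every i, so G^SO = 4·13.2 = 52.8.
W^SO = (Σα)·G^SO − ½·4·(Σα)² = (4/2)·13.2² = 348.48.
Deadweight loss = W^SO − W^NE = 198.99.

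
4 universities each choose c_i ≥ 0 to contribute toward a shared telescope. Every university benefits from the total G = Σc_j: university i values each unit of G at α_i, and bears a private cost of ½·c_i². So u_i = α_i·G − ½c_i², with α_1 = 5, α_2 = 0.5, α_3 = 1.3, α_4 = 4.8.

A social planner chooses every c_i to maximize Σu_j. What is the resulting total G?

46.4

Planner FOC: ∂(Σu_j)/∂c_i = (Σα_j) − c_i = 0, so c_i^SO = Σα_j = 11.6 for every i; G^SO = 46.4.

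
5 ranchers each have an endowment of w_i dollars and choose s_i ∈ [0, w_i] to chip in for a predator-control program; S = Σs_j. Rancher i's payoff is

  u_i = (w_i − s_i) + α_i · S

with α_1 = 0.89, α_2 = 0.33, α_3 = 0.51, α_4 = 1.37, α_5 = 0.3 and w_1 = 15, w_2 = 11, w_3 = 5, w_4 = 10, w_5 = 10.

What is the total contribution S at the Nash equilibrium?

10

∂u_i/∂s_i = α_i − 1, so rancher i contributes w_i if α_i > 1, else 0.
α_i > 1 for i ∈ {4}; NE contributions (0, 0, 0, 10, 0), S = 10.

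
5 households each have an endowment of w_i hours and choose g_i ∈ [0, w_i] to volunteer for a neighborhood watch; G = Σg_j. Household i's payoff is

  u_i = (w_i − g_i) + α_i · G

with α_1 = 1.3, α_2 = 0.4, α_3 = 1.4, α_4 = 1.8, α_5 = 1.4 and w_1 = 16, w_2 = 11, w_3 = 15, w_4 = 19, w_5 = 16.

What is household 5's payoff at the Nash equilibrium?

92.4

∂u_i/∂g_i = α_i − 1, so household i contributes w_i if α_i > 1, else 0.
α_i > 1 for i ∈ {1, 3, 4, 5}; NE contributions (16, 0, 15, 19, 16), G = 66.
u_5 = (16 − 16) + 1.4·66 = 92.4.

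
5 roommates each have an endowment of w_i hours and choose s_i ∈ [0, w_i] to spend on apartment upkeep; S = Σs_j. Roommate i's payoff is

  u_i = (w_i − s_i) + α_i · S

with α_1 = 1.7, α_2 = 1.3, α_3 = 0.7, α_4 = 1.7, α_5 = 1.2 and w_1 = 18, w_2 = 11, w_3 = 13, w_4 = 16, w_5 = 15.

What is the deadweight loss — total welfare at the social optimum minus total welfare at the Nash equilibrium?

72.8

∂u_i/∂s_i = α_i − 1, so roommate i contributes w_i if α_i > 1, else 0.
α_i > 1 for i ∈ {1, 2, 4, 5}; NE contributions (18, 11, 0, 16, 15), S = 60.
W^NE = Σw_i − S^NE + (Σα_i)·S^NE = 73 + 5.6·60 = 409.
Planner: ∂(Σu_j)/∂s_i = Σα_j − 1 = 5.6 > 0, so everyone contributes w_i; S^SO = 73, W^SO = 73 + 5.6·73 = 481.8.
Deadweight loss = 72.8.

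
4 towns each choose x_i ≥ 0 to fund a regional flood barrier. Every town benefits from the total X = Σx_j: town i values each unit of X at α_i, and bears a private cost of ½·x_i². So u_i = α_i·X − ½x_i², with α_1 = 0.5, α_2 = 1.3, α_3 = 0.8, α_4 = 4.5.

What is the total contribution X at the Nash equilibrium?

7.1

Town i's FOC: ∂u_i/∂x_i = α_i − x_i = 0, so x_i* = α_i.
NE contributions = (0.5, 1.3, 0.8, 4.5); X = 7.1.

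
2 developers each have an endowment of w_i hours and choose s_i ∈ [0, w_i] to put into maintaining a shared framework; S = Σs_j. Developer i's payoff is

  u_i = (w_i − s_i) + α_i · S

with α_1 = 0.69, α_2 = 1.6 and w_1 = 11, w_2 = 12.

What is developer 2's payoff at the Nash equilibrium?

19.2

∂u_i/∂s_i = α_i − 1, so developer i contributes w_i if α_i > 1, else 0.
α_i > 1 for i ∈ {2}; NE contributions (0, 12), S = 12.
u_2 = (12 − 12) + 1.6·12 = 19.2.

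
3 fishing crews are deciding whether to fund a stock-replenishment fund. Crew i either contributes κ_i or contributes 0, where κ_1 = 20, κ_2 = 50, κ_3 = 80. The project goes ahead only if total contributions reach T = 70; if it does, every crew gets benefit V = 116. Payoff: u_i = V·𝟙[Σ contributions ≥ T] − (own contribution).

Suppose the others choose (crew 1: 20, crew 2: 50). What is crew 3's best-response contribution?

Others' total = 70 ≥ 70; contributing adds cost 80 for no extra benefit.
Best response: 0.

0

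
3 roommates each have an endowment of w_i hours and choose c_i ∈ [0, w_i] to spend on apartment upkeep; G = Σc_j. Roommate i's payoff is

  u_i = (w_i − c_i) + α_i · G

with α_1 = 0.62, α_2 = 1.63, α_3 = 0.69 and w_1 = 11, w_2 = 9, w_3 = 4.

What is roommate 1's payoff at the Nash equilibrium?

∂u_i/∂c_i = α_i − 1, so roommate i contributes w_i if α_i > 1, else 0.
α_i > 1 for i ∈ {2}; NE contributions (0, 9, 0), G = 9.
u_1 = (11 − 0) + 0.62·9 = 16.58.

16.58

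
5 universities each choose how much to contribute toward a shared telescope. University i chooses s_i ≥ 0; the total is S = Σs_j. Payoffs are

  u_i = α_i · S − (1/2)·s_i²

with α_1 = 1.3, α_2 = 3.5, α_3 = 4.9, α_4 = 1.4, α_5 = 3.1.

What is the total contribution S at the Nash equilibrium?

University i's FOC: ∂u_i/∂s_i = α_i − s_i = 0, so s_i* = α_i.
NE contributions = (1.3, 3.5, 4.9, 1.4, 3.1); S = 14.2.

14.2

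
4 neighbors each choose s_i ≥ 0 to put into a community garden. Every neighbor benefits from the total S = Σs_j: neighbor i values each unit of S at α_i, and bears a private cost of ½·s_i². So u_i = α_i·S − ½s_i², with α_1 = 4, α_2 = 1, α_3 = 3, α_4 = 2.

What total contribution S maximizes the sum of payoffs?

40

Planner FOC: ∂(Σu_j)/∂s_i = (Σα_j) − s_i = 0, so s_i^SO = Σα_j = 10 for every i; S^SO = 40.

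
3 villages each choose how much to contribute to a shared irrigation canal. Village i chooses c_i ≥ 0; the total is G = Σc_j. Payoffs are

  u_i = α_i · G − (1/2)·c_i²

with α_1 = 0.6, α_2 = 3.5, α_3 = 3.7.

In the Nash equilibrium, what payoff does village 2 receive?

Village i's FOC: ∂u_i/∂c_i = α_i − c_i = 0, so c_i* = α_i.
NE contributions = (0.6, 3.5, 3.7); G = 7.8.
u_2 = α_2·G − ½·(c_2)² = 3.5·7.8 − ½·3.5² = 21.175.

21.175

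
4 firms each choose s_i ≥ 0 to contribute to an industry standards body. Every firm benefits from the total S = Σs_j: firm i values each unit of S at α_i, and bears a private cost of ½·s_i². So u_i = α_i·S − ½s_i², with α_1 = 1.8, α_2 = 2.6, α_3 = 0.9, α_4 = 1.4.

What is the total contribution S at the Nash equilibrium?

Firm i's FOC: ∂u_i/∂s_i = α_i − s_i = 0, so s_i* = α_i.
NE contributions = (1.8, 2.6, 0.9, 1.4); S = 6.7.

6.7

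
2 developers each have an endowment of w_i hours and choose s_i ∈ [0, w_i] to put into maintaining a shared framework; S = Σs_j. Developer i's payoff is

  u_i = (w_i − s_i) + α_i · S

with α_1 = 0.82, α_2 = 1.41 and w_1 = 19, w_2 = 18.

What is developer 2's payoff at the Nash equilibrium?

∂u_i/∂s_i = α_i − 1, so developer i contributes w_i if α_i > 1, else 0.
α_i > 1 for i ∈ {2}; NE contributions (0, 18), S = 18.
u_2 = (18 − 18) + 1.41·18 = 25.38.

25.38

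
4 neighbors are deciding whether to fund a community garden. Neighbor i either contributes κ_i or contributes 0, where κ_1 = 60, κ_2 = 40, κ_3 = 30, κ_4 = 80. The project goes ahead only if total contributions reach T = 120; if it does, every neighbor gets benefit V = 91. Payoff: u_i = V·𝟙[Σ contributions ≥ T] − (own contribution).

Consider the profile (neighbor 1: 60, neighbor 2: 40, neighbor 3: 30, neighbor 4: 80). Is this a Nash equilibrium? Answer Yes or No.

No

Total = 210 ≥ 120: provided.
Neighbor 1 (pledges 60, payoff 31): dropping to 0 → total 150, payoff 91. Profitable deviation.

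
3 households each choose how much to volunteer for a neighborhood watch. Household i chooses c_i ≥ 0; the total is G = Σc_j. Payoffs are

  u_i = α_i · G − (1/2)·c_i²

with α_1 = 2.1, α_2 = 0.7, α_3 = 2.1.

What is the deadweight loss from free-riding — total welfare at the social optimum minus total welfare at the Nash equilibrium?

16.66

Household i's FOC: ∂u_i/∂c_i = α_i − c_i = 0, so c_i* = α_i.
NE contributions = (2.1, 0.7, 2.1); G = 4.9.
W^NE = (Σα)·G − ½Σα_i² = 4.9² − ½·9.31 = 19.355.
Planner sets c_i = Σα_j = 4.9 for every i, so G^SO = 3·4.9 = 14.7.
W^SO = (Σα)·G^SO − ½·3·(Σα)² = (3/2)·4.9² = 36.015.
Deadweight loss = W^SO − W^NE = 16.66.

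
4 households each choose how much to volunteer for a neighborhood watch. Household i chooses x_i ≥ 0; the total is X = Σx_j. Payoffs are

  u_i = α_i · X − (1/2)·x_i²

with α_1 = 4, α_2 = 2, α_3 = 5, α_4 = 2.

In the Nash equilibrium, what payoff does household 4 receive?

Household i's FOC: ∂u_i/∂x_i = α_i − x_i = 0, so x_i* = α_i.
NE contributions = (4, 2, 5, 2); X = 13.
u_4 = α_4·X − ½·(x_4)² = 2·13 − ½·2² = 24.

24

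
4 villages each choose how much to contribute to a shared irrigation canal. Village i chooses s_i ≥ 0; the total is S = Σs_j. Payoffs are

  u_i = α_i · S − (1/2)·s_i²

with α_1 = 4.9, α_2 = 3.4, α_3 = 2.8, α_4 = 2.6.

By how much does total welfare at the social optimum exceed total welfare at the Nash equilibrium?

Village i's FOC: ∂u_i/∂s_i = α_i − s_i = 0, so s_i* = α_i.
NE contributions = (4.9, 3.4, 2.8, 2.6); S = 13.7.
W^NE = (Σα)·S − ½Σα_i² = 13.7² − ½·50.17 = 162.605.
Planner sets s_i = Σα_j = 13.7 for every i, so S^SO = 4·13.7 = 54.8.
W^SO = (Σα)·S^SO − ½·4·(Σα)² = (4/2)·13.7² = 375.38.
Deadweight loss = W^SO − W^NE = 212.775.

212.775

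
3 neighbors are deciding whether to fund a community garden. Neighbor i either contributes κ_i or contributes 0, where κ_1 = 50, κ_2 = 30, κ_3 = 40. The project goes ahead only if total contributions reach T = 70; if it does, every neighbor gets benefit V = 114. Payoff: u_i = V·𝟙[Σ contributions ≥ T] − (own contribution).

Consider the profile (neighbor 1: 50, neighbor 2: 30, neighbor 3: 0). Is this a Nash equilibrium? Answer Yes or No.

Total = 80 ≥ 70: provided.
Neighbor 1 (pledges 50, payoff 64): dropping to 0 → total 30, payoff 0. No gain.
Neighbor 2 (pledges 30, payoff 84): dropping to 0 → total 50, payoff 0. No gain.
Neighbor 3 (pledges 0, payoff 114): pledging 40 → total 120, payoff 74. No gain.

Yes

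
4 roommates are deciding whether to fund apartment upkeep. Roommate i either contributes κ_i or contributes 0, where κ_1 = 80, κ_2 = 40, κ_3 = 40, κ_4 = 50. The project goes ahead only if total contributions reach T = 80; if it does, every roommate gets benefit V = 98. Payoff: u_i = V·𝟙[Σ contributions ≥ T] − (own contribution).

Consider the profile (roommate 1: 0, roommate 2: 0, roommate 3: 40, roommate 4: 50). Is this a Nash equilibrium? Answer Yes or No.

Yes

Total = 90 ≥ 80: provided.
Roommate 1 (pledges 0, payoff 98): pledging 80 → total 170, payoff 18. No gain.
Roommate 2 (pledges 0, payoff 98): pledging 40 → total 130, payoff 58. No gain.
Roommate 3 (pledges 40, payoff 58): dropping to 0 → total 50, payoff 0. No gain.
Roommate 4 (pledges 50, payoff 48): dropping to 0 → total 40, payoff 0. No gain.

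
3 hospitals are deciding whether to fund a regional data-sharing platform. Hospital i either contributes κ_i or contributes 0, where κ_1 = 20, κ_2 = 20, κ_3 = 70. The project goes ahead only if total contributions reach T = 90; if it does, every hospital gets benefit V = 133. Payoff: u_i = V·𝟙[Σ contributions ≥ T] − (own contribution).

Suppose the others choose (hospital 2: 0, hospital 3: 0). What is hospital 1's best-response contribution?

Others' total = 0. Even contributing 20 gives 20 < 90: no benefit either way.
Best response: 0.

0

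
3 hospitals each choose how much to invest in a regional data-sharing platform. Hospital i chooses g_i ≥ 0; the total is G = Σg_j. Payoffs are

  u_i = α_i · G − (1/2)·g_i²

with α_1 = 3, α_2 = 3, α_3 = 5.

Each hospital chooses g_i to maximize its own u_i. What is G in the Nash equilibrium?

Hospital i's FOC: ∂u_i/∂g_i = α_i − g_i = 0, so g_i* = α_i.
NE contributions = (3, 3, 5); G = 11.

11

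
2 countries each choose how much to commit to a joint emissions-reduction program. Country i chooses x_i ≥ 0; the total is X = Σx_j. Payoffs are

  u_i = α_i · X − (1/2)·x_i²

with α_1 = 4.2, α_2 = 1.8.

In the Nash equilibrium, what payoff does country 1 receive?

Country i's FOC: ∂u_i/∂x_i = α_i − x_i = 0, so x_i* = α_i.
NE contributions = (4.2, 1.8); X = 6.
u_1 = α_1·X − ½·(x_1)² = 4.2·6 − ½·4.2² = 16.38.

16.38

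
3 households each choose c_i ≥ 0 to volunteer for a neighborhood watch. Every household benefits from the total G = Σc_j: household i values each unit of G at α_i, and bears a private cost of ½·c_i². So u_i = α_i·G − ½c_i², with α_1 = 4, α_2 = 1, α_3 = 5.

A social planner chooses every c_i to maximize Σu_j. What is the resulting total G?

30

Planner FOC: ∂(Σu_j)/∂c_i = (Σα_j) − c_i = 0, so c_i^SO = Σα_j = 10 for every i; G^SO = 30.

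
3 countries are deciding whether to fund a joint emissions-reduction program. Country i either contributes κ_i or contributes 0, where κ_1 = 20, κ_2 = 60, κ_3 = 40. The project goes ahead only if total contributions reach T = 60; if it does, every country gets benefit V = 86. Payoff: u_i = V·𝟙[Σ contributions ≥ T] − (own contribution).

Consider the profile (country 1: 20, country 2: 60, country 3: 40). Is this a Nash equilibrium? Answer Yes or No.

No

Total = 120 ≥ 60: provided.
Country 1 (pledges 20, payoff 66): dropping to 0 → total 100, payoff 86. Profitable deviation.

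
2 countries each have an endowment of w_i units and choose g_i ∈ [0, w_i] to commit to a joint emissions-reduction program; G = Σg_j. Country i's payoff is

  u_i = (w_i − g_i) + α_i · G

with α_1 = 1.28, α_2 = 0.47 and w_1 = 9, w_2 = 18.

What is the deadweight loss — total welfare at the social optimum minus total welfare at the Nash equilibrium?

∂u_i/∂g_i = α_i − 1, so country i contributes w_i if α_i > 1, else 0.
α_i > 1 for i ∈ {1}; NE contributions (9, 0), G = 9.
W^NE = Σw_i − G^NE + (Σα_i)·G^NE = 27 + 0.75·9 = 33.75.
Planner: ∂(Σu_j)/∂g_i = Σα_j − 1 = 0.75 > 0, so everyone contributes w_i; G^SO = 27, W^SO = 27 + 0.75·27 = 47.25.
Deadweight loss = 13.5.

13.5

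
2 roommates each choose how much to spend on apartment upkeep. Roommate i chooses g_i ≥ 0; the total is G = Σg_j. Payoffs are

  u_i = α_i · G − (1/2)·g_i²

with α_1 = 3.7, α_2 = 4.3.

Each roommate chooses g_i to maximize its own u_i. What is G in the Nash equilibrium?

8

Roommate i's FOC: ∂u_i/∂g_i = α_i − g_i = 0, so g_i* = α_i.
NE contributions = (3.7, 4.3); G = 8.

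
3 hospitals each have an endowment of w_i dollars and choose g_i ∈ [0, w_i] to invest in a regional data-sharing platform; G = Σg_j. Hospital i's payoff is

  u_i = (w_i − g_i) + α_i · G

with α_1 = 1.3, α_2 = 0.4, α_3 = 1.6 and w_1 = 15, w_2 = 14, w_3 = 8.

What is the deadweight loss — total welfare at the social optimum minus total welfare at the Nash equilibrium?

32.2

∂u_i/∂g_i = α_i − 1, so hospital i contributes w_i if α_i > 1, else 0.
α_i > 1 for i ∈ {1, 3}; NE contributions (15, 0, 8), G = 23.
W^NE = Σw_i − G^NE + (Σα_i)·G^NE = 37 + 2.3·23 = 89.9.
Planner: ∂(Σu_j)/∂g_i = Σα_j − 1 = 2.3 > 0, so everyone contributes w_i; G^SO = 37, W^SO = 37 + 2.3·37 = 122.1.
Deadweight loss = 32.2.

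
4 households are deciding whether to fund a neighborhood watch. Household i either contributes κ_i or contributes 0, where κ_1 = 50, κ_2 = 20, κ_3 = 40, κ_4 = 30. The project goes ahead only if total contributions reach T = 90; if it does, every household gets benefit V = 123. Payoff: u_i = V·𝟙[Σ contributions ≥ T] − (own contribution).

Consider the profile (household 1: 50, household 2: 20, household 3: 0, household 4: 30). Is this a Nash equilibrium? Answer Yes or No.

Yes

Total = 100 ≥ 90: provided.
Household 1 (pledges 50, payoff 73): dropping to 0 → total 50, payoff 0. No gain.
Household 2 (pledges 20, payoff 103): dropping to 0 → total 80, payoff 0. No gain.
Household 3 (pledges 0, payoff 123): pledging 40 → total 140, payoff 83. No gain.
Household 4 (pledges 30, payoff 93): dropping to 0 → total 70, payoff 0. No gain.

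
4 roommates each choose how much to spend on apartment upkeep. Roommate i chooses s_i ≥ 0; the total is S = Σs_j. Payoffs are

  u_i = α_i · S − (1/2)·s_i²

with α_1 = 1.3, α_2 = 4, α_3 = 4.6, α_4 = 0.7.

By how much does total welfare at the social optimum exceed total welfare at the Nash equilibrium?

Roommate i's FOC: ∂u_i/∂s_i = α_i − s_i = 0, so s_i* = α_i.
NE contributions = (1.3, 4, 4.6, 0.7); S = 10.6.
W^NE = (Σα)·S − ½Σα_i² = 10.6² − ½·39.34 = 92.69.
Planner sets s_i = Σα_j = 10.6 for every i, so S^SO = 4·10.6 = 42.4.
W^SO = (Σα)·S^SO − ½·4·(Σα)² = (4/2)·10.6² = 224.72.
Deadweight loss = W^SO − W^NE = 132.03.

132.03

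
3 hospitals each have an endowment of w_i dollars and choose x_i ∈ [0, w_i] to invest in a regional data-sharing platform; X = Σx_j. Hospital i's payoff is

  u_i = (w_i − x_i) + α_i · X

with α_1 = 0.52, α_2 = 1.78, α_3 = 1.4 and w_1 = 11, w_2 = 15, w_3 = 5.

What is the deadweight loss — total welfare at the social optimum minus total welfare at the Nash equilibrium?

29.7

∂u_i/∂x_i = α_i − 1, so hospital i contributes w_i if α_i > 1, else 0.
α_i > 1 for i ∈ {2, 3}; NE contributions (0, 15, 5), X = 20.
W^NE = Σw_i − X^NE + (Σα_i)·X^NE = 31 + 2.7·20 = 85.
Planner: ∂(Σu_j)/∂x_i = Σα_j − 1 = 2.7 > 0, so everyone contributes w_i; X^SO = 31, W^SO = 31 + 2.7·31 = 114.7.
Deadweight loss = 29.7.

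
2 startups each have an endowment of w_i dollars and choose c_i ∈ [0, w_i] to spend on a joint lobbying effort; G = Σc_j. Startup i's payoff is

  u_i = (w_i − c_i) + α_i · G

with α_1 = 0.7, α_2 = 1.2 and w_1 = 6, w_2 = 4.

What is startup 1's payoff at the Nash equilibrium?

∂u_i/∂c_i = α_i − 1, so startup i contributes w_i if α_i > 1, else 0.
α_i > 1 for i ∈ {2}; NE contributions (0, 4), G = 4.
u_1 = (6 − 0) + 0.7·4 = 8.8.

8.8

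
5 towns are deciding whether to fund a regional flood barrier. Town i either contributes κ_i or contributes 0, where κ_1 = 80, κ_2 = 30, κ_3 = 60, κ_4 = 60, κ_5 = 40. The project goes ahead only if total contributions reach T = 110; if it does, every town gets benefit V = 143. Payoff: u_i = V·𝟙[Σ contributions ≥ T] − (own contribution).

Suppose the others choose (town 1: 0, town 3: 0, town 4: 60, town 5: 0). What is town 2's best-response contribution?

Others' total = 60. Even contributing 30 gives 90 < 110: no benefit either way.
Best response: 0.

0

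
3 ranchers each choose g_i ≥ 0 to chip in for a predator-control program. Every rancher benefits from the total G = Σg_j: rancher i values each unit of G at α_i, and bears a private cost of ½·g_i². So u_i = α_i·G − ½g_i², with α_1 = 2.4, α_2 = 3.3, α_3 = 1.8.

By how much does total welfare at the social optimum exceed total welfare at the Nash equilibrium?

Rancher i's FOC: ∂u_i/∂g_i = α_i − g_i = 0, so g_i* = α_i.
NE contributions = (2.4, 3.3, 1.8); G = 7.5.
W^NE = (Σα)·G − ½Σα_i² = 7.5² − ½·19.89 = 46.305.
Planner sets g_i = Σα_j = 7.5 for every i, so G^SO = 3·7.5 = 22.5.
W^SO = (Σα)·G^SO − ½·3·(Σα)² = (3/2)·7.5² = 84.375.
Deadweight loss = W^SO − W^NE = 38.07.

38.07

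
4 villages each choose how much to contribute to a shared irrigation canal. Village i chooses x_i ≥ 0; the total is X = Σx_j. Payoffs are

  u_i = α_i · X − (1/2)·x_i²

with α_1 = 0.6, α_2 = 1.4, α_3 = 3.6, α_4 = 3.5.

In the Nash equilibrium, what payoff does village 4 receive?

25.725

Village i's FOC: ∂u_i/∂x_i = α_i − x_i = 0, so x_i* = α_i.
NE contributions = (0.6, 1.4, 3.6, 3.5); X = 9.1.
u_4 = α_4·X − ½·(x_4)² = 3.5·9.1 − ½·3.5² = 25.725.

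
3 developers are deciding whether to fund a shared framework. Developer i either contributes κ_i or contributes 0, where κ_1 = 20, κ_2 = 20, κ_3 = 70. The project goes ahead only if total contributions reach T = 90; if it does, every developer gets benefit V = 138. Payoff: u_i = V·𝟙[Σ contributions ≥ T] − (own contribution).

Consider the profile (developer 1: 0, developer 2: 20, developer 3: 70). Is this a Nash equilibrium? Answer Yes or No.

Yes

Total = 90 ≥ 90: provided.
Developer 1 (pledges 0, payoff 138): pledging 20 → total 110, payoff 118. No gain.
Developer 2 (pledges 20, payoff 118): dropping to 0 → total 70, payoff 0. No gain.
Developer 3 (pledges 70, payoff 68): dropping to 0 → total 20, payoff 0. No gain.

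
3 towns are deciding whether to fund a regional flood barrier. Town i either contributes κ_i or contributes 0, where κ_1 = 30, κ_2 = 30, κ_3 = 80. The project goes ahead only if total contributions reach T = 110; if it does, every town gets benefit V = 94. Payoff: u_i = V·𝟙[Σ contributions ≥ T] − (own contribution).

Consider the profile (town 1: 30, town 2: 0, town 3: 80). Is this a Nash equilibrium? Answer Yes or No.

Yes

Total = 110 ≥ 110: provided.
Town 1 (pledges 30, payoff 64): dropping to 0 → total 80, payoff 0. No gain.
Town 2 (pledges 0, payoff 94): pledging 30 → total 140, payoff 64. No gain.
Town 3 (pledges 80, payoff 14): dropping to 0 → total 30, payoff 0. No gain.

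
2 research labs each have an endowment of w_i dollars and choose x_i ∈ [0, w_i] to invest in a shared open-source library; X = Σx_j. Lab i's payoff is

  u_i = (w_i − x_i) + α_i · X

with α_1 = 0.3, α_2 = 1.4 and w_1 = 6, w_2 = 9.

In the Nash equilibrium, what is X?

∂u_i/∂x_i = α_i − 1, so lab i contributes w_i if α_i > 1, else 0.
α_i > 1 for i ∈ {2}; NE contributions (0, 9), X = 9.

9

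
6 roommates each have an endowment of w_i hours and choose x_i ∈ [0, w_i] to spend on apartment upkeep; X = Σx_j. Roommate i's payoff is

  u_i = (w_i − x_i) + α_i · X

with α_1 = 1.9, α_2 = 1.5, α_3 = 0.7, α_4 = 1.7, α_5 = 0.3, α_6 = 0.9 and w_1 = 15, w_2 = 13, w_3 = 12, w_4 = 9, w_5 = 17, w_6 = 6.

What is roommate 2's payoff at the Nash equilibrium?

55.5

∂u_i/∂x_i = α_i − 1, so roommate i contributes w_i if α_i > 1, else 0.
α_i > 1 for i ∈ {1, 2, 4}; NE contributions (15, 13, 0, 9, 0, 0), X = 37.
u_2 = (13 − 13) + 1.5·37 = 55.5.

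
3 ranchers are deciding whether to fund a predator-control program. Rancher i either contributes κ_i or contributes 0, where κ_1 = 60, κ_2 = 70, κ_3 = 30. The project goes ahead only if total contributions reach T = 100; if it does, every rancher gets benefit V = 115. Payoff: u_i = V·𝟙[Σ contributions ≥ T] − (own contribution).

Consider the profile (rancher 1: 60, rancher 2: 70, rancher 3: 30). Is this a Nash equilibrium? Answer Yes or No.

Total = 160 ≥ 100: provided.
Rancher 1 (pledges 60, payoff 55): dropping to 0 → total 100, payoff 115. Profitable deviation.

No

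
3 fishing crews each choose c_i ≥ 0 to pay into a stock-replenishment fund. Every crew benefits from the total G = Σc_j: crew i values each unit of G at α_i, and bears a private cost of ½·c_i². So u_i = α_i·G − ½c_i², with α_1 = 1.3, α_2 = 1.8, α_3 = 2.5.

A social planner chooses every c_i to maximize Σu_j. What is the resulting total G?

16.8

Planner FOC: ∂(Σu_j)/∂c_i = (Σα_j) − c_i = 0, so c_i^SO = Σα_j = 5.6 for every i; G^SO = 16.8.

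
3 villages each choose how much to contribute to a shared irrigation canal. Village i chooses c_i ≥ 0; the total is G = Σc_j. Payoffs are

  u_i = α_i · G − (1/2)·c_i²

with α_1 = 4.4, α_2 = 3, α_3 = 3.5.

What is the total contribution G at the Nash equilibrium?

10.9

Village i's FOC: ∂u_i/∂c_i = α_i − c_i = 0, so c_i* = α_i.
NE contributions = (4.4, 3, 3.5); G = 10.9.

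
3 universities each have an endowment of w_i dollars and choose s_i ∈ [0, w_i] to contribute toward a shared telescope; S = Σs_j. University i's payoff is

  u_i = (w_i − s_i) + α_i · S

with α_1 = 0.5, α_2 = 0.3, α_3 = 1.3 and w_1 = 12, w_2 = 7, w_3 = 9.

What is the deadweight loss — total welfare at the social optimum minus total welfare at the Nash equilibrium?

20.9

∂u_i/∂s_i = α_i − 1, so university i contributes w_i if α_i > 1, else 0.
α_i > 1 for i ∈ {3}; NE contributions (0, 0, 9), S = 9.
W^NE = Σw_i − S^NE + (Σα_i)·S^NE = 28 + 1.1·9 = 37.9.
Planner: ∂(Σu_j)/∂s_i = Σα_j − 1 = 1.1 > 0, so everyone contributes w_i; S^SO = 28, W^SO = 28 + 1.1·28 = 58.8.
Deadweight loss = 20.9.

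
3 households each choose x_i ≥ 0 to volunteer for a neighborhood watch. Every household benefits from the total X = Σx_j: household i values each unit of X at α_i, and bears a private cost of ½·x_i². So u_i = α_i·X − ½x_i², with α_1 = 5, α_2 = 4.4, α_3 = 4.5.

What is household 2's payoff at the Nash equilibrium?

51.48

Household i's FOC: ∂u_i/∂x_i = α_i − x_i = 0, so x_i* = α_i.
NE contributions = (5, 4.4, 4.5); X = 13.9.
u_2 = α_2·X − ½·(x_2)² = 4.4·13.9 − ½·4.4² = 51.48.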